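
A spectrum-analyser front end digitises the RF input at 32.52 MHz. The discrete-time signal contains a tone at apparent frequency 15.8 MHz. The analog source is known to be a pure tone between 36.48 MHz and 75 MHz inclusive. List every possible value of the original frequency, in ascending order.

Frequencies that alias to 15.8 MHz are k·fs ± 15.8 MHz for integer k ≥ 0.
k=0: 15.8 MHz.
k=1: 16.72 MHz, 48.32 MHz.
k=2: 49.24 MHz, 80.84 MHz.
k=3: 81.76 MHz, 113.36 MHz.
Within [36.48 MHz, 75 MHz]: 48.32 MHz, 49.24 MHz.

48.32 MHz, 49.24 MHz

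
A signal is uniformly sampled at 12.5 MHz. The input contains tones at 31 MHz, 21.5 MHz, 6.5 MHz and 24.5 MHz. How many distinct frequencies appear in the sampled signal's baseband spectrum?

fs/2 = 6.25 MHz.
31 MHz mod fs = 6 MHz.
6 MHz ≤ fs/2 = 6.25 MHz, appears at 6 MHz.
21.5 MHz mod fs = 9 MHz.
9 MHz > fs/2 = 6.25 MHz, folds to fs − 9 MHz = 3.5 MHz.
6.5 MHz > fs/2 = 6.25 MHz, folds to fs − 6.5 MHz = 6 MHz.
24.5 MHz mod fs = 12 MHz.
12 MHz > fs/2 = 6.25 MHz, folds to fs − 12 MHz = 0.5 MHz.
Distinct values: {0.5 MHz, 3.5 MHz, 6 MHz} → 3.

3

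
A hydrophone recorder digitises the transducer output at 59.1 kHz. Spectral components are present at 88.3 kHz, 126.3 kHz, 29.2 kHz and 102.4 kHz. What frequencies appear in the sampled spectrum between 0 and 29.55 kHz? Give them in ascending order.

8.1 kHz, 15.8 kHz, 29.2 kHz

fs/2 = 29.55 kHz.
88.3 kHz mod fs = 29.2 kHz.
29.2 kHz ≤ fs/2 = 29.55 kHz, appears at 29.2 kHz.
126.3 kHz mod fs = 8.1 kHz.
8.1 kHz ≤ fs/2 = 29.55 kHz, appears at 8.1 kHz.
29.2 kHz ≤ fs/2 = 29.55 kHz, passes unchanged.
102.4 kHz mod fs = 43.3 kHz.
43.3 kHz > fs/2 = 29.55 kHz, folds to fs − 43.3 kHz = 15.8 kHz.
Distinct values: {8.1 kHz, 15.8 kHz, 29.2 kHz}.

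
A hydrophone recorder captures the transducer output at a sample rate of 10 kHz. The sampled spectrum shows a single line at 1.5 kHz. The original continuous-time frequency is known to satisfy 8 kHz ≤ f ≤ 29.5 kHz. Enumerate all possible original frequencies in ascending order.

8.5 kHz, 11.5 kHz, 18.5 kHz, 21.5 kHz, 28.5 kHz

Frequencies that alias to 1.5 kHz are k·fs ± 1.5 kHz for integer k ≥ 0.
k=0: 1.5 kHz.
k=1: 8.5 kHz, 11.5 kHz.
k=2: 18.5 kHz, 21.5 kHz.
k=3: 28.5 kHz, 31.5 kHz.
k=4: 38.5 kHz, 41.5 kHz.
Within [8 kHz, 29.5 kHz]: 8.5 kHz, 11.5 kHz, 18.5 kHz, 21.5 kHz, 28.5 kHz.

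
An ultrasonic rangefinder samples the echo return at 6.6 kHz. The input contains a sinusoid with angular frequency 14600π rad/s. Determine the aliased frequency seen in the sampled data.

ω = 14600π rad/s → f = ω/(2π) = 7300 Hz = 7.3 kHz.
7.3 kHz mod fs = 0.7 kHz.
0.7 kHz ≤ fs/2 = 3.3 kHz, appears at 0.7 kHz.

0.7 kHz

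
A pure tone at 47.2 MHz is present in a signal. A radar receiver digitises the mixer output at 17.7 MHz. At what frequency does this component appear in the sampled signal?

47.2 MHz mod fs = 11.8 MHz.
11.8 MHz > fs/2 = 8.85 MHz, folds to fs − 11.8 MHz = 5.9 MHz.

5.9 MHz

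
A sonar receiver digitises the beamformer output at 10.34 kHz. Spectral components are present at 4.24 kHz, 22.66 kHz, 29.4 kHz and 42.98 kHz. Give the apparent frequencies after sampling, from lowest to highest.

1.62 kHz, 1.98 kHz, 4.24 kHz

fs/2 = 5.17 kHz.
4.24 kHz ≤ fs/2 = 5.17 kHz, passes unchanged.
22.66 kHz mod fs = 1.98 kHz.
1.98 kHz ≤ fs/2 = 5.17 kHz, appears at 1.98 kHz.
29.4 kHz mod fs = 8.72 kHz.
8.72 kHz > fs/2 = 5.17 kHz, folds to fs − 8.72 kHz = 1.62 kHz.
42.98 kHz mod fs = 1.62 kHz.
1.62 kHz ≤ fs/2 = 5.17 kHz, appears at 1.62 kHz.
Distinct values: {1.62 kHz, 1.98 kHz, 4.24 kHz}.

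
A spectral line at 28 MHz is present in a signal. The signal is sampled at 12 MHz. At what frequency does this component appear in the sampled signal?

28 MHz mod fs = 4 MHz.
4 MHz ≤ fs/2 = 6 MHz, appears at 4 MHz.

4 MHz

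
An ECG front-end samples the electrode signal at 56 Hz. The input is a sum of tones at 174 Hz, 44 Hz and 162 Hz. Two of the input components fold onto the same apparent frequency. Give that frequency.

6 Hz

fs/2 = 28 Hz.
174 Hz mod fs = 6 Hz.
6 Hz ≤ fs/2 = 28 Hz, appears at 6 Hz.
44 Hz > fs/2 = 28 Hz, folds to fs − 44 Hz = 12 Hz.
162 Hz mod fs = 50 Hz.
50 Hz > fs/2 = 28 Hz, folds to fs − 50 Hz = 6 Hz.
162 Hz and 174 Hz both map to 6 Hz.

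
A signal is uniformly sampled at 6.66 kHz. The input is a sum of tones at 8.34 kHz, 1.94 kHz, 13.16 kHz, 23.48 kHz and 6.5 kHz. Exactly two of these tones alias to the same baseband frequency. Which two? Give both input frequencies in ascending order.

fs/2 = 3.33 kHz.
8.34 kHz mod fs = 1.68 kHz.
1.68 kHz ≤ fs/2 = 3.33 kHz, appears at 1.68 kHz.
1.94 kHz ≤ fs/2 = 3.33 kHz, passes unchanged.
13.16 kHz mod fs = 6.5 kHz.
6.5 kHz > fs/2 = 3.33 kHz, folds to fs − 6.5 kHz = 0.16 kHz.
23.48 kHz mod fs = 3.5 kHz.
3.5 kHz > fs/2 = 3.33 kHz, folds to fs − 3.5 kHz = 3.16 kHz.
6.5 kHz > fs/2 = 3.33 kHz, folds to fs − 6.5 kHz = 0.16 kHz.
6.5 kHz and 13.16 kHz both map to 0.16 kHz.

6.5 kHz, 13.16 kHz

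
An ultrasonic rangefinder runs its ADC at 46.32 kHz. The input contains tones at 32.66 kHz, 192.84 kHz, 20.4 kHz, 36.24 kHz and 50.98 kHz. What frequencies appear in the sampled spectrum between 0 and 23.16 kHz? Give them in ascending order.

fs/2 = 23.16 kHz.
32.66 kHz > fs/2 = 23.16 kHz, folds to fs − 32.66 kHz = 13.66 kHz.
192.84 kHz mod fs = 7.56 kHz.
7.56 kHz ≤ fs/2 = 23.16 kHz, appears at 7.56 kHz.
20.4 kHz ≤ fs/2 = 23.16 kHz, passes unchanged.
36.24 kHz > fs/2 = 23.16 kHz, folds to fs − 36.24 kHz = 10.08 kHz.
50.98 kHz mod fs = 4.66 kHz.
4.66 kHz ≤ fs/2 = 23.16 kHz, appears at 4.66 kHz.
Distinct values: {4.66 kHz, 7.56 kHz, 10.08 kHz, 13.66 kHz, 20.4 kHz}.

4.66 kHz, 7.56 kHz, 10.08 kHz, 13.66 kHz, 20.4 kHz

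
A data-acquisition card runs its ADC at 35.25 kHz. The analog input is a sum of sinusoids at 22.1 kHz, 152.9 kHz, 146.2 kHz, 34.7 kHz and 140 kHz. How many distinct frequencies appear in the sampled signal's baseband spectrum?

5

fs/2 = 17.625 kHz.
22.1 kHz > fs/2 = 17.625 kHz, folds to fs − 22.1 kHz = 13.15 kHz.
152.9 kHz mod fs = 11.9 kHz.
11.9 kHz ≤ fs/2 = 17.625 kHz, appears at 11.9 kHz.
146.2 kHz mod fs = 5.2 kHz.
5.2 kHz ≤ fs/2 = 17.625 kHz, appears at 5.2 kHz.
34.7 kHz > fs/2 = 17.625 kHz, folds to fs − 34.7 kHz = 0.55 kHz.
140 kHz mod fs = 34.25 kHz.
34.25 kHz > fs/2 = 17.625 kHz, folds to fs − 34.25 kHz = 1 kHz.
Distinct values: {0.55 kHz, 1 kHz, 5.2 kHz, 11.9 kHz, 13.15 kHz} → 5.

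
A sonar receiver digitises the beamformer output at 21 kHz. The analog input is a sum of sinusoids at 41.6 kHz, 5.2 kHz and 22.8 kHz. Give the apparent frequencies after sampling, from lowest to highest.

fs/2 = 10.5 kHz.
41.6 kHz mod fs = 20.6 kHz.
20.6 kHz > fs/2 = 10.5 kHz, folds to fs − 20.6 kHz = 0.4 kHz.
5.2 kHz ≤ fs/2 = 10.5 kHz, passes unchanged.
22.8 kHz mod fs = 1.8 kHz.
1.8 kHz ≤ fs/2 = 10.5 kHz, appears at 1.8 kHz.
Distinct values: {0.4 kHz, 1.8 kHz, 5.2 kHz}.

0.4 kHz, 1.8 kHz, 5.2 kHz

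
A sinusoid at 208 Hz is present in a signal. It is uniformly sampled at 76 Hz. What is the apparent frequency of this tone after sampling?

208 Hz mod fs = 56 Hz.
56 Hz > fs/2 = 38 Hz, folds to fs − 56 Hz = 20 Hz.

20 Hz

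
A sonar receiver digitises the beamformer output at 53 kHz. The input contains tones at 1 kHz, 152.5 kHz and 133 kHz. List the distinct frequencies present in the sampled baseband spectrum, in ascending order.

fs/2 = 26.5 kHz.
1 kHz ≤ fs/2 = 26.5 kHz, passes unchanged.
152.5 kHz mod fs = 46.5 kHz.
46.5 kHz > fs/2 = 26.5 kHz, folds to fs − 46.5 kHz = 6.5 kHz.
133 kHz mod fs = 27 kHz.
27 kHz > fs/2 = 26.5 kHz, folds to fs − 27 kHz = 26 kHz.
Distinct values: {1 kHz, 6.5 kHz, 26 kHz}.

1 kHz, 6.5 kHz, 26 kHz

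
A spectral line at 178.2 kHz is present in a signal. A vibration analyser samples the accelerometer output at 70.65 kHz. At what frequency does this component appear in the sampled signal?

33.75 kHz

178.2 kHz mod fs = 36.9 kHz.
36.9 kHz > fs/2 = 35.325 kHz, folds to fs − 36.9 kHz = 33.75 kHz.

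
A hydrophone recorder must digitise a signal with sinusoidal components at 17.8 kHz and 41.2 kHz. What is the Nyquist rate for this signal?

82.4 kHz

Highest-frequency component: 41.2 kHz.
Nyquist rate = 2 × 41.2 kHz = 82.4 kHz.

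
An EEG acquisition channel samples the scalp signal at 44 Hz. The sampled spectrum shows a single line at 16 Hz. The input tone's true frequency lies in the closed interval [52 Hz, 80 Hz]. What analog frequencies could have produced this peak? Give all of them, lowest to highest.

Frequencies that alias to 16 Hz are k·fs ± 16 Hz for integer k ≥ 0.
k=0: 16 Hz.
k=1: 28 Hz, 60 Hz.
k=2: 72 Hz, 104 Hz.
k=3: 116 Hz, 148 Hz.
Within [52 Hz, 80 Hz]: 60 Hz, 72 Hz.

60 Hz, 72 Hz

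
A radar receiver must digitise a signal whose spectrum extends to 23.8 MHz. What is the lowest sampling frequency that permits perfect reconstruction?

Nyquist rate = 2 × 23.8 MHz = 47.6 MHz.

47.6 MHz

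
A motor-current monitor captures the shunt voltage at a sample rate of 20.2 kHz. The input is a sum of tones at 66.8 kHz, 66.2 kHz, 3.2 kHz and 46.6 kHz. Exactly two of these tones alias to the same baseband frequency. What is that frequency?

fs/2 = 10.1 kHz.
66.8 kHz mod fs = 6.2 kHz.
6.2 kHz ≤ fs/2 = 10.1 kHz, appears at 6.2 kHz.
66.2 kHz mod fs = 5.6 kHz.
5.6 kHz ≤ fs/2 = 10.1 kHz, appears at 5.6 kHz.
3.2 kHz ≤ fs/2 = 10.1 kHz, passes unchanged.
46.6 kHz mod fs = 6.2 kHz.
6.2 kHz ≤ fs/2 = 10.1 kHz, appears at 6.2 kHz.
46.6 kHz and 66.8 kHz both map to 6.2 kHz.

6.2 kHz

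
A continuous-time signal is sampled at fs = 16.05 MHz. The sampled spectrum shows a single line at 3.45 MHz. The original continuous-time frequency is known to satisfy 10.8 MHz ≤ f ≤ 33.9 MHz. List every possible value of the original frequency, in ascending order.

Frequencies that alias to 3.45 MHz are k·fs ± 3.45 MHz for integer k ≥ 0.
k=0: 3.45 MHz.
k=1: 12.6 MHz, 19.5 MHz.
k=2: 28.65 MHz, 35.55 MHz.
k=3: 44.7 MHz, 51.6 MHz.
Within [10.8 MHz, 33.9 MHz]: 12.6 MHz, 19.5 MHz, 28.65 MHz.

12.6 MHz, 19.5 MHz, 28.65 MHz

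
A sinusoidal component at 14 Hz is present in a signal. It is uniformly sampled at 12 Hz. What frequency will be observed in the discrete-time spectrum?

14 Hz mod fs = 2 Hz.
2 Hz ≤ fs/2 = 6 Hz, appears at 2 Hz.

2 Hz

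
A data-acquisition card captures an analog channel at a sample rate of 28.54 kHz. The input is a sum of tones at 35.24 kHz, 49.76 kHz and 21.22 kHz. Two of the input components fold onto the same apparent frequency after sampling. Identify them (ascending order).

fs/2 = 14.27 kHz.
35.24 kHz mod fs = 6.7 kHz.
6.7 kHz ≤ fs/2 = 14.27 kHz, appears at 6.7 kHz.
49.76 kHz mod fs = 21.22 kHz.
21.22 kHz > fs/2 = 14.27 kHz, folds to fs − 21.22 kHz = 7.32 kHz.
21.22 kHz > fs/2 = 14.27 kHz, folds to fs − 21.22 kHz = 7.32 kHz.
21.22 kHz and 49.76 kHz both map to 7.32 kHz.

21.22 kHz, 49.76 kHz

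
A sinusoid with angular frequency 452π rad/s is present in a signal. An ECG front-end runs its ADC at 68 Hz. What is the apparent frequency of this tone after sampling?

ω = 452π rad/s → f = ω/(2π) = 226 Hz.
226 Hz mod fs = 22 Hz.
22 Hz ≤ fs/2 = 34 Hz, appears at 22 Hz.

22 Hz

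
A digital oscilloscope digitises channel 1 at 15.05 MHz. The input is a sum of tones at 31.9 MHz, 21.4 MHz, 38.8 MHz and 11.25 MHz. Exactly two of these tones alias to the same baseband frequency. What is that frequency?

6.35 MHz

fs/2 = 7.525 MHz.
31.9 MHz mod fs = 1.8 MHz.
1.8 MHz ≤ fs/2 = 7.525 MHz, appears at 1.8 MHz.
21.4 MHz mod fs = 6.35 MHz.
6.35 MHz ≤ fs/2 = 7.525 MHz, appears at 6.35 MHz.
38.8 MHz mod fs = 8.7 MHz.
8.7 MHz > fs/2 = 7.525 MHz, folds to fs − 8.7 MHz = 6.35 MHz.
11.25 MHz > fs/2 = 7.525 MHz, folds to fs − 11.25 MHz = 3.8 MHz.
21.4 MHz and 38.8 MHz both map to 6.35 MHz.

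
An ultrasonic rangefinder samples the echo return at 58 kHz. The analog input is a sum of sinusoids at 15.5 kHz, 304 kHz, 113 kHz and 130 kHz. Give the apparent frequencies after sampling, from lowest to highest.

fs/2 = 29 kHz.
15.5 kHz ≤ fs/2 = 29 kHz, passes unchanged.
304 kHz mod fs = 14 kHz.
14 kHz ≤ fs/2 = 29 kHz, appears at 14 kHz.
113 kHz mod fs = 55 kHz.
55 kHz > fs/2 = 29 kHz, folds to fs − 55 kHz = 3 kHz.
130 kHz mod fs = 14 kHz.
14 kHz ≤ fs/2 = 29 kHz, appears at 14 kHz.
Distinct values: {3 kHz, 14 kHz, 15.5 kHz}.

3 kHz, 14 kHz, 15.5 kHz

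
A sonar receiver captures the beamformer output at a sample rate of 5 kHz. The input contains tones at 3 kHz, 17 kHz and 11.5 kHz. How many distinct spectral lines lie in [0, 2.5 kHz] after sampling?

2

fs/2 = 2.5 kHz.
3 kHz > fs/2 = 2.5 kHz, folds to fs − 3 kHz = 2 kHz.
17 kHz mod fs = 2 kHz.
2 kHz ≤ fs/2 = 2.5 kHz, appears at 2 kHz.
11.5 kHz mod fs = 1.5 kHz.
1.5 kHz ≤ fs/2 = 2.5 kHz, appears at 1.5 kHz.
Distinct values: {1.5 kHz, 2 kHz} → 2.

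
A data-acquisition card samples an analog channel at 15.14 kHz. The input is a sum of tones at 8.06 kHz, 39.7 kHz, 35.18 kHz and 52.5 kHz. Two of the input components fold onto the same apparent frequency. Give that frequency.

7.08 kHz

fs/2 = 7.57 kHz.
8.06 kHz > fs/2 = 7.57 kHz, folds to fs − 8.06 kHz = 7.08 kHz.
39.7 kHz mod fs = 9.42 kHz.
9.42 kHz > fs/2 = 7.57 kHz, folds to fs − 9.42 kHz = 5.72 kHz.
35.18 kHz mod fs = 4.9 kHz.
4.9 kHz ≤ fs/2 = 7.57 kHz, appears at 4.9 kHz.
52.5 kHz mod fs = 7.08 kHz.
7.08 kHz ≤ fs/2 = 7.57 kHz, appears at 7.08 kHz.
8.06 kHz and 52.5 kHz both map to 7.08 kHz.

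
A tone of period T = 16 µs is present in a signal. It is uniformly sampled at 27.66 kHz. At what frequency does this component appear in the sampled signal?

T = 16 µs → f = 1/T = 62.5 kHz.
62.5 kHz mod fs = 7.18 kHz.
7.18 kHz ≤ fs/2 = 13.83 kHz, appears at 7.18 kHz.

7.18 kHz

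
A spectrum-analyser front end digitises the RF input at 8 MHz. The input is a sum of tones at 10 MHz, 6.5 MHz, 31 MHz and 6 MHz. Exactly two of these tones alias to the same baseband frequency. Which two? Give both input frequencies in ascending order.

6 MHz, 10 MHz

fs/2 = 4 MHz.
10 MHz mod fs = 2 MHz.
2 MHz ≤ fs/2 = 4 MHz, appears at 2 MHz.
6.5 MHz > fs/2 = 4 MHz, folds to fs − 6.5 MHz = 1.5 MHz.
31 MHz mod fs = 7 MHz.
7 MHz > fs/2 = 4 MHz, folds to fs − 7 MHz = 1 MHz.
6 MHz > fs/2 = 4 MHz, folds to fs − 6 MHz = 2 MHz.
6 MHz and 10 MHz both map to 2 MHz.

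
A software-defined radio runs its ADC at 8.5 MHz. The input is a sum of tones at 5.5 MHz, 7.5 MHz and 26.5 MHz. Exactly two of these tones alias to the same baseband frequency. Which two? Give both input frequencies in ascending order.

7.5 MHz, 26.5 MHz

fs/2 = 4.25 MHz.
5.5 MHz > fs/2 = 4.25 MHz, folds to fs − 5.5 MHz = 3 MHz.
7.5 MHz > fs/2 = 4.25 MHz, folds to fs − 7.5 MHz = 1 MHz.
26.5 MHz mod fs = 1 MHz.
1 MHz ≤ fs/2 = 4.25 MHz, appears at 1 MHz.
7.5 MHz and 26.5 MHz both map to 1 MHz.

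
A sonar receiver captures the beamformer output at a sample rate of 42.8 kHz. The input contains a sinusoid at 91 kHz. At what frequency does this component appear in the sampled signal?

91 kHz mod fs = 5.4 kHz.
5.4 kHz ≤ fs/2 = 21.4 kHz, appears at 5.4 kHz.

5.4 kHz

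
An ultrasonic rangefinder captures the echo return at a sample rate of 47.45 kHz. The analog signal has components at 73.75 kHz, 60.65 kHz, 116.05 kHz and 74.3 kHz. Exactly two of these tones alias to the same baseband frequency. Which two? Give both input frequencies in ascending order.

73.75 kHz, 116.05 kHz

fs/2 = 23.725 kHz.
73.75 kHz mod fs = 26.3 kHz.
26.3 kHz > fs/2 = 23.725 kHz, folds to fs − 26.3 kHz = 21.15 kHz.
60.65 kHz mod fs = 13.2 kHz.
13.2 kHz ≤ fs/2 = 23.725 kHz, appears at 13.2 kHz.
116.05 kHz mod fs = 21.15 kHz.
21.15 kHz ≤ fs/2 = 23.725 kHz, appears at 21.15 kHz.
74.3 kHz mod fs = 26.85 kHz.
26.85 kHz > fs/2 = 23.725 kHz, folds to fs − 26.85 kHz = 20.6 kHz.
73.75 kHz and 116.05 kHz both map to 21.15 kHz.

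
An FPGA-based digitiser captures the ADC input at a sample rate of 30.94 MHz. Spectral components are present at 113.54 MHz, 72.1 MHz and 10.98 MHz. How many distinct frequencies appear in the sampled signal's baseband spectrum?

fs/2 = 15.47 MHz.
113.54 MHz mod fs = 20.72 MHz.
20.72 MHz > fs/2 = 15.47 MHz, folds to fs − 20.72 MHz = 10.22 MHz.
72.1 MHz mod fs = 10.22 MHz.
10.22 MHz ≤ fs/2 = 15.47 MHz, appears at 10.22 MHz.
10.98 MHz ≤ fs/2 = 15.47 MHz, passes unchanged.
Distinct values: {10.22 MHz, 10.98 MHz} → 2.

2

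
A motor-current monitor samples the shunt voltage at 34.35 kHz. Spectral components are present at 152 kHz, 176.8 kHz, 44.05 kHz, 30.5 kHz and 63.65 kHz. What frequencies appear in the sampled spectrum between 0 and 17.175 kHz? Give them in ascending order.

fs/2 = 17.175 kHz.
152 kHz mod fs = 14.6 kHz.
14.6 kHz ≤ fs/2 = 17.175 kHz, appears at 14.6 kHz.
176.8 kHz mod fs = 5.05 kHz.
5.05 kHz ≤ fs/2 = 17.175 kHz, appears at 5.05 kHz.
44.05 kHz mod fs = 9.7 kHz.
9.7 kHz ≤ fs/2 = 17.175 kHz, appears at 9.7 kHz.
30.5 kHz > fs/2 = 17.175 kHz, folds to fs − 30.5 kHz = 3.85 kHz.
63.65 kHz mod fs = 29.3 kHz.
29.3 kHz > fs/2 = 17.175 kHz, folds to fs − 29.3 kHz = 5.05 kHz.
Distinct values: {3.85 kHz, 5.05 kHz, 9.7 kHz, 14.6 kHz}.

3.85 kHz, 5.05 kHz, 9.7 kHz, 14.6 kHz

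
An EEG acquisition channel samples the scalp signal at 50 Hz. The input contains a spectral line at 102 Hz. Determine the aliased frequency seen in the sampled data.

2 Hz

102 Hz mod fs = 2 Hz.
2 Hz ≤ fs/2 = 25 Hz, appears at 2 Hz.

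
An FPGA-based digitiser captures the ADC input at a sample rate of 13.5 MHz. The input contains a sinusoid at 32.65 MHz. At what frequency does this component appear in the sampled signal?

5.65 MHz

32.65 MHz mod fs = 5.65 MHz.
5.65 MHz ≤ fs/2 = 6.75 MHz, appears at 5.65 MHz.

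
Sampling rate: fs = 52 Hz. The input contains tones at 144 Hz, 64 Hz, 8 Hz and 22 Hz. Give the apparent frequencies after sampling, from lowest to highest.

fs/2 = 26 Hz.
144 Hz mod fs = 40 Hz.
40 Hz > fs/2 = 26 Hz, folds to fs − 40 Hz = 12 Hz.
64 Hz mod fs = 12 Hz.
12 Hz ≤ fs/2 = 26 Hz, appears at 12 Hz.
8 Hz ≤ fs/2 = 26 Hz, passes unchanged.
22 Hz ≤ fs/2 = 26 Hz, passes unchanged.
Distinct values: {8 Hz, 12 Hz, 22 Hz}.

8 Hz, 12 Hz, 22 Hz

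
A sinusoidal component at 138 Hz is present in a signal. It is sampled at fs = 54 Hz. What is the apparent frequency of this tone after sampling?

138 Hz mod fs = 30 Hz.
30 Hz > fs/2 = 27 Hz, folds to fs − 30 Hz = 24 Hz.

24 Hz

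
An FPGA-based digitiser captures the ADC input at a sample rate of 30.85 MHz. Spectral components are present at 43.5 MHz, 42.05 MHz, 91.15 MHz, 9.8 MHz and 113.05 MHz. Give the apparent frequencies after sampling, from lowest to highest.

1.4 MHz, 9.8 MHz, 10.35 MHz, 11.2 MHz, 12.65 MHz

fs/2 = 15.425 MHz.
43.5 MHz mod fs = 12.65 MHz.
12.65 MHz ≤ fs/2 = 15.425 MHz, appears at 12.65 MHz.
42.05 MHz mod fs = 11.2 MHz.
11.2 MHz ≤ fs/2 = 15.425 MHz, appears at 11.2 MHz.
91.15 MHz mod fs = 29.45 MHz.
29.45 MHz > fs/2 = 15.425 MHz, folds to fs − 29.45 MHz = 1.4 MHz.
9.8 MHz ≤ fs/2 = 15.425 MHz, passes unchanged.
113.05 MHz mod fs = 20.5 MHz.
20.5 MHz > fs/2 = 15.425 MHz, folds to fs − 20.5 MHz = 10.35 MHz.
Distinct values: {1.4 MHz, 9.8 MHz, 10.35 MHz, 11.2 MHz, 12.65 MHz}.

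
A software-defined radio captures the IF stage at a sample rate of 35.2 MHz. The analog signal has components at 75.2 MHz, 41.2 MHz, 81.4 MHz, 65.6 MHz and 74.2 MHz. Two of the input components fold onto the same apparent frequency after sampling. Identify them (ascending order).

fs/2 = 17.6 MHz.
75.2 MHz mod fs = 4.8 MHz.
4.8 MHz ≤ fs/2 = 17.6 MHz, appears at 4.8 MHz.
41.2 MHz mod fs = 6 MHz.
6 MHz ≤ fs/2 = 17.6 MHz, appears at 6 MHz.
81.4 MHz mod fs = 11 MHz.
11 MHz ≤ fs/2 = 17.6 MHz, appears at 11 MHz.
65.6 MHz mod fs = 30.4 MHz.
30.4 MHz > fs/2 = 17.6 MHz, folds to fs − 30.4 MHz = 4.8 MHz.
74.2 MHz mod fs = 3.8 MHz.
3.8 MHz ≤ fs/2 = 17.6 MHz, appears at 3.8 MHz.
65.6 MHz and 75.2 MHz both map to 4.8 MHz.

65.6 MHz, 75.2 MHz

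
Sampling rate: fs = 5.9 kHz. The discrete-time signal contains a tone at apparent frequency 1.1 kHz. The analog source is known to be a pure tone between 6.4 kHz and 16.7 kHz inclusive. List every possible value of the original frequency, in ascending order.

Frequencies that alias to 1.1 kHz are k·fs ± 1.1 kHz for integer k ≥ 0.
k=0: 1.1 kHz.
k=1: 4.8 kHz, 7 kHz.
k=2: 10.7 kHz, 12.9 kHz.
k=3: 16.6 kHz, 18.8 kHz.
k=4: 22.5 kHz, 24.7 kHz.
Within [6.4 kHz, 16.7 kHz]: 7 kHz, 10.7 kHz, 12.9 kHz, 16.6 kHz.

7 kHz, 10.7 kHz, 12.9 kHz, 16.6 kHz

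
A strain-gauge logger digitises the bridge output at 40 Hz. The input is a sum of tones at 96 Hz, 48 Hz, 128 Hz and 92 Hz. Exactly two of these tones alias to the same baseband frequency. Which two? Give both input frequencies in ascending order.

fs/2 = 20 Hz.
96 Hz mod fs = 16 Hz.
16 Hz ≤ fs/2 = 20 Hz, appears at 16 Hz.
48 Hz mod fs = 8 Hz.
8 Hz ≤ fs/2 = 20 Hz, appears at 8 Hz.
128 Hz mod fs = 8 Hz.
8 Hz ≤ fs/2 = 20 Hz, appears at 8 Hz.
92 Hz mod fs = 12 Hz.
12 Hz ≤ fs/2 = 20 Hz, appears at 12 Hz.
48 Hz and 128 Hz both map to 8 Hz.

48 Hz, 128 Hz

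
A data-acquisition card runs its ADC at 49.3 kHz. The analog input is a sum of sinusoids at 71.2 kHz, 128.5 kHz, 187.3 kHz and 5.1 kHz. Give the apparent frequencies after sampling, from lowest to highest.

5.1 kHz, 9.9 kHz, 19.4 kHz, 21.9 kHz

fs/2 = 24.65 kHz.
71.2 kHz mod fs = 21.9 kHz.
21.9 kHz ≤ fs/2 = 24.65 kHz, appears at 21.9 kHz.
128.5 kHz mod fs = 29.9 kHz.
29.9 kHz > fs/2 = 24.65 kHz, folds to fs − 29.9 kHz = 19.4 kHz.
187.3 kHz mod fs = 39.4 kHz.
39.4 kHz > fs/2 = 24.65 kHz, folds to fs − 39.4 kHz = 9.9 kHz.
5.1 kHz ≤ fs/2 = 24.65 kHz, passes unchanged.
Distinct values: {5.1 kHz, 9.9 kHz, 19.4 kHz, 21.9 kHz}.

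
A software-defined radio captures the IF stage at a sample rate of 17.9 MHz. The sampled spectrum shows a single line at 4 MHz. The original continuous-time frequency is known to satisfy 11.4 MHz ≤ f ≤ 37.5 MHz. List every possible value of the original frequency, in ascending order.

Frequencies that alias to 4 MHz are k·fs ± 4 MHz for integer k ≥ 0.
k=0: 4 MHz.
k=1: 13.9 MHz, 21.9 MHz.
k=2: 31.8 MHz, 39.8 MHz.
k=3: 49.7 MHz, 57.7 MHz.
Within [11.4 MHz, 37.5 MHz]: 13.9 MHz, 21.9 MHz, 31.8 MHz.

13.9 MHz, 21.9 MHz, 31.8 MHz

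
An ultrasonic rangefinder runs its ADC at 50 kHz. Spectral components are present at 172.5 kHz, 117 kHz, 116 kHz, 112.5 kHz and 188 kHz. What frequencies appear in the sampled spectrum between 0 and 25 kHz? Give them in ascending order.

fs/2 = 25 kHz.
172.5 kHz mod fs = 22.5 kHz.
22.5 kHz ≤ fs/2 = 25 kHz, appears at 22.5 kHz.
117 kHz mod fs = 17 kHz.
17 kHz ≤ fs/2 = 25 kHz, appears at 17 kHz.
116 kHz mod fs = 16 kHz.
16 kHz ≤ fs/2 = 25 kHz, appears at 16 kHz.
112.5 kHz mod fs = 12.5 kHz.
12.5 kHz ≤ fs/2 = 25 kHz, appears at 12.5 kHz.
188 kHz mod fs = 38 kHz.
38 kHz > fs/2 = 25 kHz, folds to fs − 38 kHz = 12 kHz.
Distinct values: {12 kHz, 12.5 kHz, 16 kHz, 17 kHz, 22.5 kHz}.

12 kHz, 12.5 kHz, 16 kHz, 17 kHz, 22.5 kHz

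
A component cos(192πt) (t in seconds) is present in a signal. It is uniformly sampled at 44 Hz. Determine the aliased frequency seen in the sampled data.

8 Hz

ω = 192π rad/s → f = ω/(2π) = 96 Hz.
96 Hz mod fs = 8 Hz.
8 Hz ≤ fs/2 = 22 Hz, appears at 8 Hz.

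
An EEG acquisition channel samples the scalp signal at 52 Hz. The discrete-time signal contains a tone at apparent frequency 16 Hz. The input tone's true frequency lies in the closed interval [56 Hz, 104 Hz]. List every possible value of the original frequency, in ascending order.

68 Hz, 88 Hz

Frequencies that alias to 16 Hz are k·fs ± 16 Hz for integer k ≥ 0.
k=0: 16 Hz.
k=1: 36 Hz, 68 Hz.
k=2: 88 Hz, 120 Hz.
k=3: 140 Hz, 172 Hz.
Within [56 Hz, 104 Hz]: 68 Hz, 88 Hz.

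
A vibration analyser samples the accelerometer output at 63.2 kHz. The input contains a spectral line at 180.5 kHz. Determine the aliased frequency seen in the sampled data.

9.1 kHz

180.5 kHz mod fs = 54.1 kHz.
54.1 kHz > fs/2 = 31.6 kHz, folds to fs − 54.1 kHz = 9.1 kHz.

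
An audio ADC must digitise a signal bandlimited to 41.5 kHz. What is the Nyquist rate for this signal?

Nyquist rate = 2 × 41.5 kHz = 83 kHz.

83 kHz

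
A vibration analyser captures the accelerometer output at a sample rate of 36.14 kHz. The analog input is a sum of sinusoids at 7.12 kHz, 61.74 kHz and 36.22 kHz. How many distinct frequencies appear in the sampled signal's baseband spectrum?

3

fs/2 = 18.07 kHz.
7.12 kHz ≤ fs/2 = 18.07 kHz, passes unchanged.
61.74 kHz mod fs = 25.6 kHz.
25.6 kHz > fs/2 = 18.07 kHz, folds to fs − 25.6 kHz = 10.54 kHz.
36.22 kHz mod fs = 0.08 kHz.
0.08 kHz ≤ fs/2 = 18.07 kHz, appears at 0.08 kHz.
Distinct values: {0.08 kHz, 7.12 kHz, 10.54 kHz} → 3.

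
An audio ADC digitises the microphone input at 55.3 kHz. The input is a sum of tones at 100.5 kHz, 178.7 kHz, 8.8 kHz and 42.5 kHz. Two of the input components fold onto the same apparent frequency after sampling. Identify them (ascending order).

42.5 kHz, 178.7 kHz

fs/2 = 27.65 kHz.
100.5 kHz mod fs = 45.2 kHz.
45.2 kHz > fs/2 = 27.65 kHz, folds to fs − 45.2 kHz = 10.1 kHz.
178.7 kHz mod fs = 12.8 kHz.
12.8 kHz ≤ fs/2 = 27.65 kHz, appears at 12.8 kHz.
8.8 kHz ≤ fs/2 = 27.65 kHz, passes unchanged.
42.5 kHz > fs/2 = 27.65 kHz, folds to fs − 42.5 kHz = 12.8 kHz.
42.5 kHz and 178.7 kHz both map to 12.8 kHz.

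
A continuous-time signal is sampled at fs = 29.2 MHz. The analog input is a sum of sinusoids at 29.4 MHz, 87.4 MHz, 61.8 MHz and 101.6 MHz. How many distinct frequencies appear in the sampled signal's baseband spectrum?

fs/2 = 14.6 MHz.
29.4 MHz mod fs = 0.2 MHz.
0.2 MHz ≤ fs/2 = 14.6 MHz, appears at 0.2 MHz.
87.4 MHz mod fs = 29 MHz.
29 MHz > fs/2 = 14.6 MHz, folds to fs − 29 MHz = 0.2 MHz.
61.8 MHz mod fs = 3.4 MHz.
3.4 MHz ≤ fs/2 = 14.6 MHz, appears at 3.4 MHz.
101.6 MHz mod fs = 14 MHz.
14 MHz ≤ fs/2 = 14.6 MHz, appears at 14 MHz.
Distinct values: {0.2 MHz, 3.4 MHz, 14 MHz} → 3.

3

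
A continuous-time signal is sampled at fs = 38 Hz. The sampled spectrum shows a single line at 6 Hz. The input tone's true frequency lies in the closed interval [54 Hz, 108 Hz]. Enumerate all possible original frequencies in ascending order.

Frequencies that alias to 6 Hz are k·fs ± 6 Hz for integer k ≥ 0.
k=0: 6 Hz.
k=1: 32 Hz, 44 Hz.
k=2: 70 Hz, 82 Hz.
k=3: 108 Hz, 120 Hz.
k=4: 146 Hz, 158 Hz.
Within [54 Hz, 108 Hz]: 70 Hz, 82 Hz, 108 Hz.

70 Hz, 82 Hz, 108 Hz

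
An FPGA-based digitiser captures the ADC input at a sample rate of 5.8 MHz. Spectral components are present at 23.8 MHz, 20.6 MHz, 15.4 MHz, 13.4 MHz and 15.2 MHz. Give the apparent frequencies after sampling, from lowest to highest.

fs/2 = 2.9 MHz.
23.8 MHz mod fs = 0.6 MHz.
0.6 MHz ≤ fs/2 = 2.9 MHz, appears at 0.6 MHz.
20.6 MHz mod fs = 3.2 MHz.
3.2 MHz > fs/2 = 2.9 MHz, folds to fs − 3.2 MHz = 2.6 MHz.
15.4 MHz mod fs = 3.8 MHz.
3.8 MHz > fs/2 = 2.9 MHz, folds to fs − 3.8 MHz = 2 MHz.
13.4 MHz mod fs = 1.8 MHz.
1.8 MHz ≤ fs/2 = 2.9 MHz, appears at 1.8 MHz.
15.2 MHz mod fs = 3.6 MHz.
3.6 MHz > fs/2 = 2.9 MHz, folds to fs − 3.6 MHz = 2.2 MHz.
Distinct values: {0.6 MHz, 1.8 MHz, 2 MHz, 2.2 MHz, 2.6 MHz}.

0.6 MHz, 1.8 MHz, 2 MHz, 2.2 MHz, 2.6 MHz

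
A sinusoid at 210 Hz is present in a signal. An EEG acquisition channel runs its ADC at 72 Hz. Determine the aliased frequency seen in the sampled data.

6 Hz

210 Hz mod fs = 66 Hz.
66 Hz > fs/2 = 36 Hz, folds to fs − 66 Hz = 6 Hz.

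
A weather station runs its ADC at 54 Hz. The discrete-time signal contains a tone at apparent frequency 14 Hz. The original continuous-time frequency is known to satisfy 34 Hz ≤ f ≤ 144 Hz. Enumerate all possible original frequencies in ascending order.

40 Hz, 68 Hz, 94 Hz, 122 Hz

Frequencies that alias to 14 Hz are k·fs ± 14 Hz for integer k ≥ 0.
k=0: 14 Hz.
k=1: 40 Hz, 68 Hz.
k=2: 94 Hz, 122 Hz.
k=3: 148 Hz, 176 Hz.
Within [34 Hz, 144 Hz]: 40 Hz, 68 Hz, 94 Hz, 122 Hz.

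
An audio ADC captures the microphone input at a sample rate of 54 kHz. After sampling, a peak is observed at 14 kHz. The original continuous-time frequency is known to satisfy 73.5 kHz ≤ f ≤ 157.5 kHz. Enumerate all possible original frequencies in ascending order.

94 kHz, 122 kHz, 148 kHz

Frequencies that alias to 14 kHz are k·fs ± 14 kHz for integer k ≥ 0.
k=0: 14 kHz.
k=1: 40 kHz, 68 kHz.
k=2: 94 kHz, 122 kHz.
k=3: 148 kHz, 176 kHz.
k=4: 202 kHz, 230 kHz.
Within [73.5 kHz, 157.5 kHz]: 94 kHz, 122 kHz, 148 kHz.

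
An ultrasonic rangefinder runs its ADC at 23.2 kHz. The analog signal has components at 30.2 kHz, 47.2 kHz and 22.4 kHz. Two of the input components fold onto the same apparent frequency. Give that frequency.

0.8 kHz

fs/2 = 11.6 kHz.
30.2 kHz mod fs = 7 kHz.
7 kHz ≤ fs/2 = 11.6 kHz, appears at 7 kHz.
47.2 kHz mod fs = 0.8 kHz.
0.8 kHz ≤ fs/2 = 11.6 kHz, appears at 0.8 kHz.
22.4 kHz > fs/2 = 11.6 kHz, folds to fs − 22.4 kHz = 0.8 kHz.
22.4 kHz and 47.2 kHz both map to 0.8 kHz.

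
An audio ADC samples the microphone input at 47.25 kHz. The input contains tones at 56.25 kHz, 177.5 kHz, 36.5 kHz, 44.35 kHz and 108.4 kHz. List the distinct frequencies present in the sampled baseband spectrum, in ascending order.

2.9 kHz, 9 kHz, 10.75 kHz, 11.5 kHz, 13.9 kHz

fs/2 = 23.625 kHz.
56.25 kHz mod fs = 9 kHz.
9 kHz ≤ fs/2 = 23.625 kHz, appears at 9 kHz.
177.5 kHz mod fs = 35.75 kHz.
35.75 kHz > fs/2 = 23.625 kHz, folds to fs − 35.75 kHz = 11.5 kHz.
36.5 kHz > fs/2 = 23.625 kHz, folds to fs − 36.5 kHz = 10.75 kHz.
44.35 kHz > fs/2 = 23.625 kHz, folds to fs − 44.35 kHz = 2.9 kHz.
108.4 kHz mod fs = 13.9 kHz.
13.9 kHz ≤ fs/2 = 23.625 kHz, appears at 13.9 kHz.
Distinct values: {2.9 kHz, 9 kHz, 10.75 kHz, 11.5 kHz, 13.9 kHz}.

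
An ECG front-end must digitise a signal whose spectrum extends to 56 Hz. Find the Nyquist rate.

Nyquist rate = 2 × 56 Hz = 112 Hz.

112 Hz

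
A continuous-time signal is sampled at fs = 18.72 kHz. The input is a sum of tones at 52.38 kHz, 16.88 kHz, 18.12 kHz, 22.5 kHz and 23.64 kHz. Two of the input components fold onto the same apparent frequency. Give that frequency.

fs/2 = 9.36 kHz.
52.38 kHz mod fs = 14.94 kHz.
14.94 kHz > fs/2 = 9.36 kHz, folds to fs − 14.94 kHz = 3.78 kHz.
16.88 kHz > fs/2 = 9.36 kHz, folds to fs − 16.88 kHz = 1.84 kHz.
18.12 kHz > fs/2 = 9.36 kHz, folds to fs − 18.12 kHz = 0.6 kHz.
22.5 kHz mod fs = 3.78 kHz.
3.78 kHz ≤ fs/2 = 9.36 kHz, appears at 3.78 kHz.
23.64 kHz mod fs = 4.92 kHz.
4.92 kHz ≤ fs/2 = 9.36 kHz, appears at 4.92 kHz.
22.5 kHz and 52.38 kHz both map to 3.78 kHz.

3.78 kHz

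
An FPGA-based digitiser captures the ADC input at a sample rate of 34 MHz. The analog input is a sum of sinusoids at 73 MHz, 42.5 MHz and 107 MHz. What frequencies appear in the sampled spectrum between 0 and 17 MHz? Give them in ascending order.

5 MHz, 8.5 MHz

fs/2 = 17 MHz.
73 MHz mod fs = 5 MHz.
5 MHz ≤ fs/2 = 17 MHz, appears at 5 MHz.
42.5 MHz mod fs = 8.5 MHz.
8.5 MHz ≤ fs/2 = 17 MHz, appears at 8.5 MHz.
107 MHz mod fs = 5 MHz.
5 MHz ≤ fs/2 = 17 MHz, appears at 5 MHz.
Distinct values: {5 MHz, 8.5 MHz}.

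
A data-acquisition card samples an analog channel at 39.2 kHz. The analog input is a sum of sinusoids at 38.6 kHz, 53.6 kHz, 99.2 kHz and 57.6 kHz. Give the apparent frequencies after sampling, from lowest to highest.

0.6 kHz, 14.4 kHz, 18.4 kHz

fs/2 = 19.6 kHz.
38.6 kHz > fs/2 = 19.6 kHz, folds to fs − 38.6 kHz = 0.6 kHz.
53.6 kHz mod fs = 14.4 kHz.
14.4 kHz ≤ fs/2 = 19.6 kHz, appears at 14.4 kHz.
99.2 kHz mod fs = 20.8 kHz.
20.8 kHz > fs/2 = 19.6 kHz, folds to fs − 20.8 kHz = 18.4 kHz.
57.6 kHz mod fs = 18.4 kHz.
18.4 kHz ≤ fs/2 = 19.6 kHz, appears at 18.4 kHz.
Distinct values: {0.6 kHz, 14.4 kHz, 18.4 kHz}.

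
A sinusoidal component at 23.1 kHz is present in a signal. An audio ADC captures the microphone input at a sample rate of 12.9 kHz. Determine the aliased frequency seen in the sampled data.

23.1 kHz mod fs = 10.2 kHz.
10.2 kHz > fs/2 = 6.45 kHz, folds to fs − 10.2 kHz = 2.7 kHz.

2.7 kHz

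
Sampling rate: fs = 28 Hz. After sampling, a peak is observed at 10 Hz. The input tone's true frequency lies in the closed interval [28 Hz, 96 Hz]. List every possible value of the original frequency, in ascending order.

38 Hz, 46 Hz, 66 Hz, 74 Hz, 94 Hz

Frequencies that alias to 10 Hz are k·fs ± 10 Hz for integer k ≥ 0.
k=0: 10 Hz.
k=1: 18 Hz, 38 Hz.
k=2: 46 Hz, 66 Hz.
k=3: 74 Hz, 94 Hz.
k=4: 102 Hz, 122 Hz.
Within [28 Hz, 96 Hz]: 38 Hz, 46 Hz, 66 Hz, 74 Hz, 94 Hz.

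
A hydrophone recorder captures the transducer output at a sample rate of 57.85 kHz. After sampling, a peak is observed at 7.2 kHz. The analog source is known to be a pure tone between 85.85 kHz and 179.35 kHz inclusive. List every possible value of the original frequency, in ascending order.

Frequencies that alias to 7.2 kHz are k·fs ± 7.2 kHz for integer k ≥ 0.
k=0: 7.2 kHz.
k=1: 50.65 kHz, 65.05 kHz.
k=2: 108.5 kHz, 122.9 kHz.
k=3: 166.35 kHz, 180.75 kHz.
k=4: 224.2 kHz, 238.6 kHz.
Within [85.85 kHz, 179.35 kHz]: 108.5 kHz, 122.9 kHz, 166.35 kHz.

108.5 kHz, 122.9 kHz, 166.35 kHz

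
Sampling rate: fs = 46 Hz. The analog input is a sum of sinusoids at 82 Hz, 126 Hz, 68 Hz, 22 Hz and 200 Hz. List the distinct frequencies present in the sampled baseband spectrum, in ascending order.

fs/2 = 23 Hz.
82 Hz mod fs = 36 Hz.
36 Hz > fs/2 = 23 Hz, folds to fs − 36 Hz = 10 Hz.
126 Hz mod fs = 34 Hz.
34 Hz > fs/2 = 23 Hz, folds to fs − 34 Hz = 12 Hz.
68 Hz mod fs = 22 Hz.
22 Hz ≤ fs/2 = 23 Hz, appears at 22 Hz.
22 Hz ≤ fs/2 = 23 Hz, passes unchanged.
200 Hz mod fs = 16 Hz.
16 Hz ≤ fs/2 = 23 Hz, appears at 16 Hz.
Distinct values: {10 Hz, 12 Hz, 16 Hz, 22 Hz}.

10 Hz, 12 Hz, 16 Hz, 22 Hz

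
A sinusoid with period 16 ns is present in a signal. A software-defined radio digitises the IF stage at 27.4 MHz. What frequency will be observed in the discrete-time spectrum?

T = 16 ns → f = 1/T = 62.5 MHz.
62.5 MHz mod fs = 7.7 MHz.
7.7 MHz ≤ fs/2 = 13.7 MHz, appears at 7.7 MHz.

7.7 MHz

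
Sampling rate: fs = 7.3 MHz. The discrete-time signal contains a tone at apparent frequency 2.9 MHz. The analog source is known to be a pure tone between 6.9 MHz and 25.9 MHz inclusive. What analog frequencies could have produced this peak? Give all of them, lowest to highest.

10.2 MHz, 11.7 MHz, 17.5 MHz, 19 MHz, 24.8 MHz

Frequencies that alias to 2.9 MHz are k·fs ± 2.9 MHz for integer k ≥ 0.
k=0: 2.9 MHz.
k=1: 4.4 MHz, 10.2 MHz.
k=2: 11.7 MHz, 17.5 MHz.
k=3: 19 MHz, 24.8 MHz.
k=4: 26.3 MHz, 32.1 MHz.
Within [6.9 MHz, 25.9 MHz]: 10.2 MHz, 11.7 MHz, 17.5 MHz, 19 MHz, 24.8 MHz.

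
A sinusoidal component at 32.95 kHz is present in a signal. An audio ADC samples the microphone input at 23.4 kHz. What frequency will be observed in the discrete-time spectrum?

9.55 kHz

32.95 kHz mod fs = 9.55 kHz.
9.55 kHz ≤ fs/2 = 11.7 kHz, appears at 9.55 kHz.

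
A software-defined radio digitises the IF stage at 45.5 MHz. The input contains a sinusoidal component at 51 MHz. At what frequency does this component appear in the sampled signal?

51 MHz mod fs = 5.5 MHz.
5.5 MHz ≤ fs/2 = 22.75 MHz, appears at 5.5 MHz.

5.5 MHz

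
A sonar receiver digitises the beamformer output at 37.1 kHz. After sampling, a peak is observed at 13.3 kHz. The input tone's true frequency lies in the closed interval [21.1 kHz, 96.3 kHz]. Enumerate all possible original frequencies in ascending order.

23.8 kHz, 50.4 kHz, 60.9 kHz, 87.5 kHz

Frequencies that alias to 13.3 kHz are k·fs ± 13.3 kHz for integer k ≥ 0.
k=0: 13.3 kHz.
k=1: 23.8 kHz, 50.4 kHz.
k=2: 60.9 kHz, 87.5 kHz.
k=3: 98 kHz, 124.6 kHz.
Within [21.1 kHz, 96.3 kHz]: 23.8 kHz, 50.4 kHz, 60.9 kHz, 87.5 kHz.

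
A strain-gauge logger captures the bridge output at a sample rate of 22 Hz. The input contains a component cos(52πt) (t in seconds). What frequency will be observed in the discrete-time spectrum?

ω = 52π rad/s → f = ω/(2π) = 26 Hz.
26 Hz mod fs = 4 Hz.
4 Hz ≤ fs/2 = 11 Hz, appears at 4 Hz.

4 Hz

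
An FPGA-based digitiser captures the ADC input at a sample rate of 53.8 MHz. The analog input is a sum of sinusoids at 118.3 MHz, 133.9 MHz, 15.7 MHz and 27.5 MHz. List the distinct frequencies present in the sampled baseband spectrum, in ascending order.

10.7 MHz, 15.7 MHz, 26.3 MHz

fs/2 = 26.9 MHz.
118.3 MHz mod fs = 10.7 MHz.
10.7 MHz ≤ fs/2 = 26.9 MHz, appears at 10.7 MHz.
133.9 MHz mod fs = 26.3 MHz.
26.3 MHz ≤ fs/2 = 26.9 MHz, appears at 26.3 MHz.
15.7 MHz ≤ fs/2 = 26.9 MHz, passes unchanged.
27.5 MHz > fs/2 = 26.9 MHz, folds to fs − 27.5 MHz = 26.3 MHz.
Distinct values: {10.7 MHz, 15.7 MHz, 26.3 MHz}.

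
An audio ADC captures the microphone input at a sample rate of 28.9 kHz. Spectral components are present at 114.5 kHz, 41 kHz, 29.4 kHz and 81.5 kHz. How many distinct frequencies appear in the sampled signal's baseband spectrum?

fs/2 = 14.45 kHz.
114.5 kHz mod fs = 27.8 kHz.
27.8 kHz > fs/2 = 14.45 kHz, folds to fs − 27.8 kHz = 1.1 kHz.
41 kHz mod fs = 12.1 kHz.
12.1 kHz ≤ fs/2 = 14.45 kHz, appears at 12.1 kHz.
29.4 kHz mod fs = 0.5 kHz.
0.5 kHz ≤ fs/2 = 14.45 kHz, appears at 0.5 kHz.
81.5 kHz mod fs = 23.7 kHz.
23.7 kHz > fs/2 = 14.45 kHz, folds to fs − 23.7 kHz = 5.2 kHz.
Distinct values: {0.5 kHz, 1.1 kHz, 5.2 kHz, 12.1 kHz} → 4.

4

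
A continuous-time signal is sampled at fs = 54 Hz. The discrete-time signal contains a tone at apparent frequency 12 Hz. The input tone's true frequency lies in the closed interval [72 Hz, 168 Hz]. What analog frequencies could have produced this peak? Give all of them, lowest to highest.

Frequencies that alias to 12 Hz are k·fs ± 12 Hz for integer k ≥ 0.
k=0: 12 Hz.
k=1: 42 Hz, 66 Hz.
k=2: 96 Hz, 120 Hz.
k=3: 150 Hz, 174 Hz.
k=4: 204 Hz, 228 Hz.
Within [72 Hz, 168 Hz]: 96 Hz, 120 Hz, 150 Hz.

96 Hz, 120 Hz, 150 Hz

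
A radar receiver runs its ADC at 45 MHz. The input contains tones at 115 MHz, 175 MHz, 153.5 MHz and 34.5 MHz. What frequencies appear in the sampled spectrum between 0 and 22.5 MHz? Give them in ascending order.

fs/2 = 22.5 MHz.
115 MHz mod fs = 25 MHz.
25 MHz > fs/2 = 22.5 MHz, folds to fs − 25 MHz = 20 MHz.
175 MHz mod fs = 40 MHz.
40 MHz > fs/2 = 22.5 MHz, folds to fs − 40 MHz = 5 MHz.
153.5 MHz mod fs = 18.5 MHz.
18.5 MHz ≤ fs/2 = 22.5 MHz, appears at 18.5 MHz.
34.5 MHz > fs/2 = 22.5 MHz, folds to fs − 34.5 MHz = 10.5 MHz.
Distinct values: {5 MHz, 10.5 MHz, 18.5 MHz, 20 MHz}.

5 MHz, 10.5 MHz, 18.5 MHz, 20 MHz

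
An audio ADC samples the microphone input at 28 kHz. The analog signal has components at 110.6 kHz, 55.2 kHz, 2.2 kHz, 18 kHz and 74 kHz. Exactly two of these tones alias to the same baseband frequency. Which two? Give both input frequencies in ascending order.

fs/2 = 14 kHz.
110.6 kHz mod fs = 26.6 kHz.
26.6 kHz > fs/2 = 14 kHz, folds to fs − 26.6 kHz = 1.4 kHz.
55.2 kHz mod fs = 27.2 kHz.
27.2 kHz > fs/2 = 14 kHz, folds to fs − 27.2 kHz = 0.8 kHz.
2.2 kHz ≤ fs/2 = 14 kHz, passes unchanged.
18 kHz > fs/2 = 14 kHz, folds to fs − 18 kHz = 10 kHz.
74 kHz mod fs = 18 kHz.
18 kHz > fs/2 = 14 kHz, folds to fs − 18 kHz = 10 kHz.
18 kHz and 74 kHz both map to 10 kHz.

18 kHz, 74 kHz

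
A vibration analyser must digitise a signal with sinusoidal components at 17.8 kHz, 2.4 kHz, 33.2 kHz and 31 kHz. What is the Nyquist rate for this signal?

Highest-frequency component: 33.2 kHz.
Nyquist rate = 2 × 33.2 kHz = 66.4 kHz.

66.4 kHz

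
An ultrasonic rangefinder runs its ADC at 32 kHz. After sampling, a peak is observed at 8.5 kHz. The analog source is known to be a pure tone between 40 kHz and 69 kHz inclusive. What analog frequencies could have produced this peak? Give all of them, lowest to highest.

40.5 kHz, 55.5 kHz

Frequencies that alias to 8.5 kHz are k·fs ± 8.5 kHz for integer k ≥ 0.
k=0: 8.5 kHz.
k=1: 23.5 kHz, 40.5 kHz.
k=2: 55.5 kHz, 72.5 kHz.
k=3: 87.5 kHz, 104.5 kHz.
Within [40 kHz, 69 kHz]: 40.5 kHz, 55.5 kHz.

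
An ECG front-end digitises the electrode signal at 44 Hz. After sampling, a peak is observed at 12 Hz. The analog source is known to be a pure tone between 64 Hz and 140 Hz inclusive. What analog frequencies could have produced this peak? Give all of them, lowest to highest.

Frequencies that alias to 12 Hz are k·fs ± 12 Hz for integer k ≥ 0.
k=0: 12 Hz.
k=1: 32 Hz, 56 Hz.
k=2: 76 Hz, 100 Hz.
k=3: 120 Hz, 144 Hz.
k=4: 164 Hz, 188 Hz.
Within [64 Hz, 140 Hz]: 76 Hz, 100 Hz, 120 Hz.

76 Hz, 100 Hz, 120 Hz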